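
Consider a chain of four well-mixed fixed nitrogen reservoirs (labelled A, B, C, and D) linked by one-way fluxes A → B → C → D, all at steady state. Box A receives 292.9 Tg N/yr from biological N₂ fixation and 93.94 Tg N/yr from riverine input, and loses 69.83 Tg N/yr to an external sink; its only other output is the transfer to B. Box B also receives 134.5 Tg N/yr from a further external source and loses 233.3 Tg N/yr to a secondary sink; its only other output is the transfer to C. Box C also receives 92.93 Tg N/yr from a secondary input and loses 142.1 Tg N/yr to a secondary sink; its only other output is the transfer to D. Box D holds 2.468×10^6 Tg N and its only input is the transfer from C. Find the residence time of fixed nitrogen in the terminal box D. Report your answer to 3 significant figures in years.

14600 yr

Box A: F(A→B) = (292.9 + 93.94) − 69.83 = 317.01 Tg N/yr.
Box B: F(B→C) = (317.01 + 134.5) − 233.3 = 218.21 Tg N/yr.
Box C: F(C→D) = (218.21 + 92.93) − 142.1 = 169.04 Tg N/yr.
Box D throughput = its input = 169.04 Tg N/yr; τ = 2.468×10^6 / 169.04 = 14600 yr.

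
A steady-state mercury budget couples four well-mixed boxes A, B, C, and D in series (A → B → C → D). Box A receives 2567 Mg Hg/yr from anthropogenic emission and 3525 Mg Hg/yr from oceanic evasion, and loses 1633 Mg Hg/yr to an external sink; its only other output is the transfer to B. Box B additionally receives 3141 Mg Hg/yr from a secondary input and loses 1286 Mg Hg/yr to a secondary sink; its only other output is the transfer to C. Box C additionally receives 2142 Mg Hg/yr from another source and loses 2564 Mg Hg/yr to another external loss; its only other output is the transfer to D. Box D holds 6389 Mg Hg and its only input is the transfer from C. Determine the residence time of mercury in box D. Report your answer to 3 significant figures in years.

1.08 yr

Box A: F(A→B) = (2567 + 3525) − 1633 = 4459.0 Mg Hg/yr.
Box B: F(B→C) = (4459.0 + 3141) − 1286 = 6314.0 Mg Hg/yr.
Box C: F(C→D) = (6314.0 + 2142) − 2564 = 5892.0 Mg Hg/yr.
Box D throughput = its input = 5892.0 Mg Hg/yr; τ = 6389 / 5892.0 = 1.084 yr.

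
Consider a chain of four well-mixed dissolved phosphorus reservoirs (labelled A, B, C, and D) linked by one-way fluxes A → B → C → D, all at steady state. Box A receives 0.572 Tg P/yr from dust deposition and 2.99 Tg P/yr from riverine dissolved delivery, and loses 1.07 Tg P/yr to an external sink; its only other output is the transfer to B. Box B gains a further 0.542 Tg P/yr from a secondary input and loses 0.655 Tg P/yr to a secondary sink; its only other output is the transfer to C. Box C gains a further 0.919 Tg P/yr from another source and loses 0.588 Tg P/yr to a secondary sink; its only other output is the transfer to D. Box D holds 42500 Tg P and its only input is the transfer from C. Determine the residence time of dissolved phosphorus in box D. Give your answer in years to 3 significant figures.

15700 yr

Box A: F(A→B) = (0.572 + 2.99) − 1.07 = 2.4920 Tg P/yr.
Box B: F(B→C) = (2.4920 + 0.542) − 0.655 = 2.3790 Tg P/yr.
Box C: F(C→D) = (2.3790 + 0.919) − 0.588 = 2.7100 Tg P/yr.
Box D throughput = its input = 2.7100 Tg P/yr; τ = 42500 / 2.7100 = 15680 yr.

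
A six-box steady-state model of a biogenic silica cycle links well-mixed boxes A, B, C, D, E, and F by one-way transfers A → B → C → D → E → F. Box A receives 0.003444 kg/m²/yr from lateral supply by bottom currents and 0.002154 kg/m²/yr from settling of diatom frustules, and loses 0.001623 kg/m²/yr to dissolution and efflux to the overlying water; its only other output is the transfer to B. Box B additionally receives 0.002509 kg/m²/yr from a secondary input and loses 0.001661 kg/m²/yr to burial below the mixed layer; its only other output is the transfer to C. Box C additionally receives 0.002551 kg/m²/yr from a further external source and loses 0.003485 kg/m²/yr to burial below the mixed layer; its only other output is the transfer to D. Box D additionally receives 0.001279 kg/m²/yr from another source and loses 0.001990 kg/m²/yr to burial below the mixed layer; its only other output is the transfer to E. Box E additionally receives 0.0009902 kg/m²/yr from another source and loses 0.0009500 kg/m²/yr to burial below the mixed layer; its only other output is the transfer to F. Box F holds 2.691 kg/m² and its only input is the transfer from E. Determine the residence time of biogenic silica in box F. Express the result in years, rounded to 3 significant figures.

Box A: F(A→B) = (0.003444 + 0.002154) − 0.001623 = 0.0039750 kg/m²/yr.
Box B: F(B→C) = (0.0039750 + 0.002509) − 0.001661 = 0.0048230 kg/m²/yr.
Box C: F(C→D) = (0.0048230 + 0.002551) − 0.003485 = 0.0038890 kg/m²/yr.
Box D: F(D→E) = (0.0038890 + 0.001279) − 0.001990 = 0.0031780 kg/m²/yr.
Box E: F(E→F) = (0.0031780 + 0.0009902) − 0.0009500 = 0.0032182 kg/m²/yr.
Box F throughput = its input = 0.0032182 kg/m²/yr; τ = 2.691 / 0.0032182 = 836.2 yr.

836 yr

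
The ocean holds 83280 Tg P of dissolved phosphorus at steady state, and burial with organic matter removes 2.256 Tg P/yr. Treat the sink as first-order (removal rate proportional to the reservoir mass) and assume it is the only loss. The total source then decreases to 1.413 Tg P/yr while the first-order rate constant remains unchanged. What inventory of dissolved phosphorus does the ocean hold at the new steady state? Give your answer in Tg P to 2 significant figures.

Rate constant k = F/M = 2.256 / 83280 = 2.709×10^-5 yr⁻¹.
At the new steady state, source = k·M_new ⇒ M_new = 1.413 / 2.709×10^-5 = 52160 Tg P.
(Equivalently M_new = M × F_new/F_old = 83280 × 1.413/2.256.)

52000 Tg P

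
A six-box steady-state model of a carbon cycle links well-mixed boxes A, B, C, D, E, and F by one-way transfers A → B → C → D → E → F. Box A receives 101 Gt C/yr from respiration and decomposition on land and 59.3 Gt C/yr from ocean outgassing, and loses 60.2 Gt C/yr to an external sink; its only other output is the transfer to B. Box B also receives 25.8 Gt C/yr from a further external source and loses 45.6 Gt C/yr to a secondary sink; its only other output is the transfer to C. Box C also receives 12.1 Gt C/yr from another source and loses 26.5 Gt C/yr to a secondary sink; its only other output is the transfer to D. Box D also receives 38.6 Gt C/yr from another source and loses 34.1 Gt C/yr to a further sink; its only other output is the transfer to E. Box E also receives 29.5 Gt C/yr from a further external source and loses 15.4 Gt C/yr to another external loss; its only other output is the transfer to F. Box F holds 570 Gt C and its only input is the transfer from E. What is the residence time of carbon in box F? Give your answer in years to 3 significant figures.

Box A: F(A→B) = (101 + 59.3) − 60.2 = 100.10 Gt C/yr.
Box B: F(B→C) = (100.10 + 25.8) − 45.6 = 80.300 Gt C/yr.
Box C: F(C→D) = (80.300 + 12.1) − 26.5 = 65.900 Gt C/yr.
Box D: F(D→E) = (65.900 + 38.6) − 34.1 = 70.400 Gt C/yr.
Box E: F(E→F) = (70.400 + 29.5) − 15.4 = 84.500 Gt C/yr.
Box F throughput = its input = 84.500 Gt C/yr; τ = 570 / 84.500 = 6.746 yr.

6.75 yr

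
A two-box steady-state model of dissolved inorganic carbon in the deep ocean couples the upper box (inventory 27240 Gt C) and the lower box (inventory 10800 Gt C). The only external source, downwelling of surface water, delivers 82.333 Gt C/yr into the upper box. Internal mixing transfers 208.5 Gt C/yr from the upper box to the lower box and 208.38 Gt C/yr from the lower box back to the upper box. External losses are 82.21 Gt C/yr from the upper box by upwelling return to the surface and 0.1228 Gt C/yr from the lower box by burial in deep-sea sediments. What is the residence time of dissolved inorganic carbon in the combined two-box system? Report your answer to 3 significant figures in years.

462 yr

Residence time in the combined system uses the total inventory and the total *external* removal — internal exchanges between the two boxes cancel.
M_total = 27240 + 10800 = 38040 Gt C.
ΣF_external_out = 82.21 + 0.1228 = 82.333 Gt C/yr.
τ = M_total / ΣF_ext = 38040 / 82.333 = 462.0 yr.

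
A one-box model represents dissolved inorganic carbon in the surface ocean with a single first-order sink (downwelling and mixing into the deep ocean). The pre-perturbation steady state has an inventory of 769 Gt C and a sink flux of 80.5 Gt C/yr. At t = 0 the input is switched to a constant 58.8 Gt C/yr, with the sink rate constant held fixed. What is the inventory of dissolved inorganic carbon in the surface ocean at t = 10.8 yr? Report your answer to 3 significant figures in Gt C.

Residence time τ = M₀/F₀ = 9.553 yr. The eventual steady state is M_∞ = M₀·(F₁/F₀) = 769 × 58.8/80.5 = 561.70 Gt C.
The anomaly ΔM(t) = M(t) − M_∞ decays as ΔM₀·e^(−t/τ) with ΔM₀ = 769 − 561.70 = 207.3 Gt C.
At t = 10.8 yr, e^(−t/τ) = e^(−1.131) = 0.3229, so ΔM = 66.93 Gt C and M = 561.70 + 66.93 = 628.63 Gt C.

629 Gt C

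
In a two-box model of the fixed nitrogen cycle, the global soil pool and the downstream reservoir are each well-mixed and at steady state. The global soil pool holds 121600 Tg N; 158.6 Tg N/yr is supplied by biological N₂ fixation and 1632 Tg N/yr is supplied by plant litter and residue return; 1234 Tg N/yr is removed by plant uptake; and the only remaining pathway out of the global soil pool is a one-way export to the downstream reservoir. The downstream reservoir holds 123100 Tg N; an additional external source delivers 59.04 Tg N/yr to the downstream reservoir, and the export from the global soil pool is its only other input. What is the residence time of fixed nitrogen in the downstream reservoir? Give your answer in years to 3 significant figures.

Balance the global soil pool: ΣF_in = 158.6 + 1632 = 1790.6 Tg N/yr.
Export to the downstream reservoir = ΣF_in − (1234) = 556.60 Tg N/yr.
Total input to the downstream reservoir = 556.60 + 59.04 = 615.64 Tg N/yr; at steady state this equals its total output.
τ = M / F = 123100 / 615.64 = 200.0 yr.

200 yr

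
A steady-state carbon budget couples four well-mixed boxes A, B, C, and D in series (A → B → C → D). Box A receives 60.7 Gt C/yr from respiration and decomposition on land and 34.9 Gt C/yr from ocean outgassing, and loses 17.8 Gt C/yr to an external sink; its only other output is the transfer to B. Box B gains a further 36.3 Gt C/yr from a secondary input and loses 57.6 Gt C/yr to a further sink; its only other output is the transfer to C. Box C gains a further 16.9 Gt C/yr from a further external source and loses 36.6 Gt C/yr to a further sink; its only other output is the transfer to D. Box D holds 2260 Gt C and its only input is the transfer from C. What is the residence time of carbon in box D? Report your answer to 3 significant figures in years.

61.4 yr

Box A: F(A→B) = (60.7 + 34.9) − 17.8 = 77.800 Gt C/yr.
Box B: F(B→C) = (77.800 + 36.3) − 57.6 = 56.500 Gt C/yr.
Box C: F(C→D) = (56.500 + 16.9) − 36.6 = 36.800 Gt C/yr.
Box D throughput = its input = 36.800 Gt C/yr; τ = 2260 / 36.800 = 61.41 yr.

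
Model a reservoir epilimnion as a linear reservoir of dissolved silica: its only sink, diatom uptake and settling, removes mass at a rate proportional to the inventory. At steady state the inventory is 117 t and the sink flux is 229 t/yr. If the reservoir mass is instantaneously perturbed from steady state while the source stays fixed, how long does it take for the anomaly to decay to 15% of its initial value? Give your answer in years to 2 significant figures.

0.97 yr

For a linear reservoir the anomaly decays as exp(−t/τ) with τ = M/F = 117/229 = 0.5109 yr.
exp(−t/τ) = 0.15 ⇒ t = −τ ln(0.15) = 0.5109 × 1.897 = 0.9693 yr.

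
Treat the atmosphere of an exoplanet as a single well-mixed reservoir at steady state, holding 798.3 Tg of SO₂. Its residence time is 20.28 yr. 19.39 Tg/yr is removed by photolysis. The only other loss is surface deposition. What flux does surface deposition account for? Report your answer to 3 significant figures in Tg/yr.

Total removal F = M/τ = 798.3 / 20.28 = 39.36 Tg/yr.
Surface deposition = F − (19.39) = 39.36 − 19.39 = 19.97 Tg/yr.

20.0 Tg/yr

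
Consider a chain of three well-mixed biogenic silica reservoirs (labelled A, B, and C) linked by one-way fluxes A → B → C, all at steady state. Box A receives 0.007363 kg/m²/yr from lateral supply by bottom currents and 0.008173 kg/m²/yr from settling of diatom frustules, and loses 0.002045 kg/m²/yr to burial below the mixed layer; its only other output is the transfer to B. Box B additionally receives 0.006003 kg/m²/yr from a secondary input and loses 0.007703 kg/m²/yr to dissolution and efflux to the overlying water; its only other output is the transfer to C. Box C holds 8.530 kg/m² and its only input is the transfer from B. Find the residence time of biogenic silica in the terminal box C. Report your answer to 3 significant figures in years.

Box A: F(A→B) = (0.007363 + 0.008173) − 0.002045 = 0.013491 kg/m²/yr.
Box B: F(B→C) = (0.013491 + 0.006003) − 0.007703 = 0.011791 kg/m²/yr.
Box C throughput = its input = 0.011791 kg/m²/yr; τ = 8.530 / 0.011791 = 723.4 yr.

723 yr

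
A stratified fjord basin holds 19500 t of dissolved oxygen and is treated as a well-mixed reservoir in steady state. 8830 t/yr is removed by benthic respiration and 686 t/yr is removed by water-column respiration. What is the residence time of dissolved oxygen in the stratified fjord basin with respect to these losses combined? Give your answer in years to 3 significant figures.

Total removal = 8830 + 686.0 = 9516.0 t/yr.
τ = M / ΣF_out = 19500 / 9516.0 = 2.049 yr.

2.05 yr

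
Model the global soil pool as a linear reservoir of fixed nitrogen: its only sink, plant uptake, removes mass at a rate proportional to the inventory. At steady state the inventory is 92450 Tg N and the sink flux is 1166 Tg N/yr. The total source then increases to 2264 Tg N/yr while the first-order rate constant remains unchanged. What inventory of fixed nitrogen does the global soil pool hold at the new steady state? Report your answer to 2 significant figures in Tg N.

180000 Tg N

Rate constant k = F/M = 1166 / 92450 = 0.01261 yr⁻¹.
At the new steady state, source = k·M_new ⇒ M_new = 2264 / 0.01261 = 179500 Tg N.
(Equivalently M_new = M × F_new/F_old = 92450 × 2264/1166.)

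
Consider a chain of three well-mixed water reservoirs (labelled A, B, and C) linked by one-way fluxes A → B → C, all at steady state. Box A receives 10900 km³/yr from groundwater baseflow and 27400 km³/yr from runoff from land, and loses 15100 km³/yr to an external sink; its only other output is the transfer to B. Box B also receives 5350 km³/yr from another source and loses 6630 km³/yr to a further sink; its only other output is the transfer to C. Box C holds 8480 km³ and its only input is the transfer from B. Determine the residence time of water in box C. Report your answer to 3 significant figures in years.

0.387 yr

Box A: F(A→B) = (10900 + 27400) − 15100 = 23200 km³/yr.
Box B: F(B→C) = (23200 + 5350) − 6630 = 21920 km³/yr.
Box C throughput = its input = 21920 km³/yr; τ = 8480 / 21920 = 0.3869 yr.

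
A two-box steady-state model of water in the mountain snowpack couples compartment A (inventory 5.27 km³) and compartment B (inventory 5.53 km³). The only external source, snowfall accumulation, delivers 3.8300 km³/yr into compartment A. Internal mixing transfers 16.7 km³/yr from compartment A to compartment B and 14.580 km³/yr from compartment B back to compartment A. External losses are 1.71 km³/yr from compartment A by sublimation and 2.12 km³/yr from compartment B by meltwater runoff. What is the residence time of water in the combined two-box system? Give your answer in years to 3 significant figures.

2.82 yr

Treat the two boxes together as one reservoir: the mixing fluxes between them are internal recycling, so τ = ΣM / Σ(external losses).
M_total = 5.27 + 5.53 = 10.800 km³.
ΣF_external_out = 1.71 + 2.12 = 3.8300 km³/yr.
τ = M_total / ΣF_ext = 10.800 / 3.8300 = 2.820 yr.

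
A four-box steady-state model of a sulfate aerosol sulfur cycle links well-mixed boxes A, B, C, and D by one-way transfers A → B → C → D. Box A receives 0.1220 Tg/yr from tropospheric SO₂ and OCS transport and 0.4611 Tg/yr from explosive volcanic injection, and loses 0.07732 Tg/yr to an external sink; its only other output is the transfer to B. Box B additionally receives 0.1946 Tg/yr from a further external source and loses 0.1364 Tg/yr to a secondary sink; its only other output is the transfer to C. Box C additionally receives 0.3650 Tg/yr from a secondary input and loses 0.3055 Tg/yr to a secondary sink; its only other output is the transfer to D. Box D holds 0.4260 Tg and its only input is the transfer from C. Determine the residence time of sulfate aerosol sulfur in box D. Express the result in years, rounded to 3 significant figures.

Box A: F(A→B) = (0.1220 + 0.4611) − 0.07732 = 0.50578 Tg/yr.
Box B: F(B→C) = (0.50578 + 0.1946) − 0.1364 = 0.56398 Tg/yr.
Box C: F(C→D) = (0.56398 + 0.3650) − 0.3055 = 0.62348 Tg/yr.
Box D throughput = its input = 0.62348 Tg/yr; τ = 0.4260 / 0.62348 = 0.6833 yr.

0.683 yr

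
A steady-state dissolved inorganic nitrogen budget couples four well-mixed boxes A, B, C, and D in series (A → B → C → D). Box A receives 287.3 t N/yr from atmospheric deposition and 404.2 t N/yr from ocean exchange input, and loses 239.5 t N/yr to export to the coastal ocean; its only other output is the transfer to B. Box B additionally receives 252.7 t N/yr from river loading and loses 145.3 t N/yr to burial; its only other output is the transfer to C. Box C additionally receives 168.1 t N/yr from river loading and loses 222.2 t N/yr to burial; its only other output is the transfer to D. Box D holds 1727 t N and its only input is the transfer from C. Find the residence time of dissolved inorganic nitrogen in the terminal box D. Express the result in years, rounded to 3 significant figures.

Box A: F(A→B) = (287.3 + 404.2) − 239.5 = 452.00 t N/yr.
Box B: F(B→C) = (452.00 + 252.7) − 145.3 = 559.40 t N/yr.
Box C: F(C→D) = (559.40 + 168.1) − 222.2 = 505.30 t N/yr.
Box D throughput = its input = 505.30 t N/yr; τ = 1727 / 505.30 = 3.418 yr.

3.42 yr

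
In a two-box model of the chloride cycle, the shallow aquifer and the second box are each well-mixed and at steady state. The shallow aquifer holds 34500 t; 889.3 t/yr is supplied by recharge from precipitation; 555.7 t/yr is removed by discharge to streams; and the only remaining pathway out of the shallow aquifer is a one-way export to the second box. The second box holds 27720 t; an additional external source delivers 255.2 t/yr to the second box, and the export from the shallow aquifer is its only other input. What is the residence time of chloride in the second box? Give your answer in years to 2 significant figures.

Balance the shallow aquifer: ΣF_in = 889.30 t/yr.
Export to the second box = ΣF_in − (555.7) = 333.60 t/yr.
Total input to the second box = 333.60 + 255.2 = 588.80 t/yr; at steady state this equals its total output.
τ = M / F = 27720 / 588.80 = 47.08 yr.

47 yr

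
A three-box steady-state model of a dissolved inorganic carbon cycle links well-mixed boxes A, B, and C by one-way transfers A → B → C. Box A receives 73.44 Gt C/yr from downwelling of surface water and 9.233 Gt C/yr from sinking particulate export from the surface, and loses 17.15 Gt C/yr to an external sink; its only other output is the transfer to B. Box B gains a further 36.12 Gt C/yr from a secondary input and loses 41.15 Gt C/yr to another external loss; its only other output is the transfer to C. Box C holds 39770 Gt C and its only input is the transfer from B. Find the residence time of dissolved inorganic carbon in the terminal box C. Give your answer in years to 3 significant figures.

Box A: F(A→B) = (73.44 + 9.233) − 17.15 = 65.523 Gt C/yr.
Box B: F(B→C) = (65.523 + 36.12) − 41.15 = 60.493 Gt C/yr.
Box C throughput = its input = 60.493 Gt C/yr; τ = 39770 / 60.493 = 657.4 yr.

657 yr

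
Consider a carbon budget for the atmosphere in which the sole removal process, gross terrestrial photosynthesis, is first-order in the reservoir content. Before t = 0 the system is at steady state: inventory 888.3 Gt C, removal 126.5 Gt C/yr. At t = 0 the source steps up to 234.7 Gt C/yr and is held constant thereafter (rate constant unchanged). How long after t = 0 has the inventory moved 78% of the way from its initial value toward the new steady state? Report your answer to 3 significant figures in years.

10.6 yr

τ = M₀/F₀ = 888.3/126.5 = 7.022 yr.
The remaining gap fraction is e^(−t/τ); 78% covered ⇒ e^(−t/τ) = 0.220.
t = −τ ln(0.220) = 7.022 × 1.514 = 10.63 yr.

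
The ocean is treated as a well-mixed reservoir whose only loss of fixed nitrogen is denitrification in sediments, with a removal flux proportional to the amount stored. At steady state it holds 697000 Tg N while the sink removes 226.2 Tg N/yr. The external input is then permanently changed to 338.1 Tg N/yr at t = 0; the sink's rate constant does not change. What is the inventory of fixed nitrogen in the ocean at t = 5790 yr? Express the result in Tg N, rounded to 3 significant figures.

Residence time τ = M₀/F₀ = 3081 yr. The eventual steady state is M_∞ = M₀·(F₁/F₀) = 697000 × 338.1/226.2 = 1.0418×10^6 Tg N.
The anomaly ΔM(t) = M(t) − M_∞ decays as ΔM₀·e^(−t/τ) with ΔM₀ = 697000 − 1.0418×10^6 = −344800 Tg N.
At t = 5790 yr, e^(−t/τ) = e^(−1.879) = 0.1527, so ΔM = −52660 Tg N and M = 1.0418×10^6 − 52660 = 989140 Tg N.

989000 Tg N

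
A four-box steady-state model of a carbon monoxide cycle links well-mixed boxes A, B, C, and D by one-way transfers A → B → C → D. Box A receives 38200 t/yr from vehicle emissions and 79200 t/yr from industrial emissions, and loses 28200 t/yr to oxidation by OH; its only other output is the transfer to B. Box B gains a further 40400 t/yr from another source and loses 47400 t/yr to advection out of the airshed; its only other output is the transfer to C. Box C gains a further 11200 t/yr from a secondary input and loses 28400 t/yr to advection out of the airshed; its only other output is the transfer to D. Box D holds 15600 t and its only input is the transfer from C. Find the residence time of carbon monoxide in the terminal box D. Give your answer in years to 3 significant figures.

Box A: F(A→B) = (38200 + 79200) − 28200 = 89200 t/yr.
Box B: F(B→C) = (89200 + 40400) − 47400 = 82200 t/yr.
Box C: F(C→D) = (82200 + 11200) − 28400 = 65000 t/yr.
Box D throughput = its input = 65000 t/yr; τ = 15600 / 65000 = 0.2400 yr.

0.240 yr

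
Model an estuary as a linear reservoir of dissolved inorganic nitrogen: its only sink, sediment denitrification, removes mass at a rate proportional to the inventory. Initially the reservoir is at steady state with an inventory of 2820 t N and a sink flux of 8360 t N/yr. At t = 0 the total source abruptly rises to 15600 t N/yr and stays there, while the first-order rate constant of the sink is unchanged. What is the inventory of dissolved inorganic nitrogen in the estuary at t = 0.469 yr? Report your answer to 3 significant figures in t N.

The sink rate constant is k = F₀/M₀ = 8360/2820 = 2.965 yr⁻¹.
Solving dM/dt = F₁ − kM with M(0) = M₀ gives M(t) = F₁/k + (M₀ − F₁/k)·e^(−kt).
F₁/k = 15600/2.965 = 5262.2 t N; kt = 2.965 × 0.469 = 1.390, e^(−kt) = 0.2490.
M(0.469) = 5262.2 + (2820 − 5262.2) × 0.2490 = 5262.2 − 608.1 = 4654.1 t N.

4650 t N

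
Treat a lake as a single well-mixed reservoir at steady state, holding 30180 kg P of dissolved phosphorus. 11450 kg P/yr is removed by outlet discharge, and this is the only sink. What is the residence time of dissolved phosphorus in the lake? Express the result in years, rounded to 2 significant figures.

2.6 yr

τ = M / F = 30180 / 11450 = 2.636 yr.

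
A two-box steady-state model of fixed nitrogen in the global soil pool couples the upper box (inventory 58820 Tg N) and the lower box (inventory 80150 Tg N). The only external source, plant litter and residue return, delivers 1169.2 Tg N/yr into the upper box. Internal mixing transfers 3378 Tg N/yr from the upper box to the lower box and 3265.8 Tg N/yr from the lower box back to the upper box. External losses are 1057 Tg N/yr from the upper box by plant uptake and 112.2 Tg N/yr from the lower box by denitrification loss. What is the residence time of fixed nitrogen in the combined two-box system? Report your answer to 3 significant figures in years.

Residence time in the combined system uses the total inventory and the total *external* removal — internal exchanges between the two boxes cancel.
M_total = 58820 + 80150 = 138970 Tg N.
ΣF_external_out = 1057 + 112.2 = 1169.2 Tg N/yr.
τ = M_total / ΣF_ext = 138970 / 1169.2 = 118.9 yr.

119 yr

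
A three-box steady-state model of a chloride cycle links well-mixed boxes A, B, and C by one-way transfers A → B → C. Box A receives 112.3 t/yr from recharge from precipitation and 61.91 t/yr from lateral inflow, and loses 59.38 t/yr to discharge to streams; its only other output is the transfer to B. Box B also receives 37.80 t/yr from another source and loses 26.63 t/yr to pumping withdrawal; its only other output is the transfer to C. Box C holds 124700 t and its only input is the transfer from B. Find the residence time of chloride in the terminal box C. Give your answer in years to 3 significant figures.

Box A: F(A→B) = (112.3 + 61.91) − 59.38 = 114.83 t/yr.
Box B: F(B→C) = (114.83 + 37.80) − 26.63 = 126.00 t/yr.
Box C throughput = its input = 126.00 t/yr; τ = 124700 / 126.00 = 989.7 yr.

990 yr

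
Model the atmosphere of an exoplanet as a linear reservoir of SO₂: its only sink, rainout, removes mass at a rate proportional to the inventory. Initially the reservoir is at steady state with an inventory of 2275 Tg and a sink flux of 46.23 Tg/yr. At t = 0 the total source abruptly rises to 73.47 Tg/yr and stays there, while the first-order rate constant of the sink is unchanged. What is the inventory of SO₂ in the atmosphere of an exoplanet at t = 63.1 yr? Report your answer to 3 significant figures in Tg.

3240 Tg

Residence time τ = M₀/F₀ = 49.21 yr. The eventual steady state is M_∞ = M₀·(F₁/F₀) = 2275 × 73.47/46.23 = 3615.5 Tg.
The anomaly ΔM(t) = M(t) − M_∞ decays as ΔM₀·e^(−t/τ) with ΔM₀ = 2275 − 3615.5 = −1340 Tg.
At t = 63.1 yr, e^(−t/τ) = e^(−1.282) = 0.2774, so ΔM = −371.9 Tg and M = 3615.5 − 371.9 = 3243.6 Tg.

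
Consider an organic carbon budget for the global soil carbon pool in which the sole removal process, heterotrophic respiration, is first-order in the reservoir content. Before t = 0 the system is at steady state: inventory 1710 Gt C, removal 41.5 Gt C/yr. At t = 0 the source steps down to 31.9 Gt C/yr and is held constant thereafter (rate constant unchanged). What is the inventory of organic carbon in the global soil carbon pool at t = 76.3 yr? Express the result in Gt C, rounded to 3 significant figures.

1380 Gt C

The sink rate constant is k = F₀/M₀ = 41.5/1710 = 0.02427 yr⁻¹.
Solving dM/dt = F₁ − kM with M(0) = M₀ gives M(t) = F₁/k + (M₀ − F₁/k)·e^(−kt).
F₁/k = 31.9/0.02427 = 1314.4 Gt C; kt = 0.02427 × 76.3 = 1.852, e^(−kt) = 0.1570.
M(76.3) = 1314.4 + (1710 − 1314.4) × 0.1570 = 1314.4 + 62.09 = 1376.5 Gt C.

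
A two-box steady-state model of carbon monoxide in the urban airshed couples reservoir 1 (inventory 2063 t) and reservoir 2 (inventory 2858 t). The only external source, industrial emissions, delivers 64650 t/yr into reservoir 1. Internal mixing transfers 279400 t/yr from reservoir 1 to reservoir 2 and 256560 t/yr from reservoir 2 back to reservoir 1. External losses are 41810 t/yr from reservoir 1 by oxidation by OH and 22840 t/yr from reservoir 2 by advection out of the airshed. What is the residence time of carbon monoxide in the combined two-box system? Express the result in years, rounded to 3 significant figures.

0.0761 yr

Treat the two boxes together as one reservoir: the mixing fluxes between them are internal recycling, so τ = ΣM / Σ(external losses).
M_total = 2063 + 2858 = 4921.0 t.
ΣF_external_out = 41810 + 22840 = 64650 t/yr.
τ = M_total / ΣF_ext = 4921.0 / 64650 = 0.07612 yr.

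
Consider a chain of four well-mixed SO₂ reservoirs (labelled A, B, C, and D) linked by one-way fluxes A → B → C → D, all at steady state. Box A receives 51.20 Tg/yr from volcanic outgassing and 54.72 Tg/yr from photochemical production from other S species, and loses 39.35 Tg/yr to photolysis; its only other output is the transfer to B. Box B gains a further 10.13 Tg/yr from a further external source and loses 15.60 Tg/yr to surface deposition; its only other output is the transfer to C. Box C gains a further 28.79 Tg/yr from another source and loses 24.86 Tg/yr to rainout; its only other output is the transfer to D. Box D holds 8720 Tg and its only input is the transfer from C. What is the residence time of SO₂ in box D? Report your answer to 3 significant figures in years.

134 yr

Box A: F(A→B) = (51.20 + 54.72) − 39.35 = 66.570 Tg/yr.
Box B: F(B→C) = (66.570 + 10.13) − 15.60 = 61.100 Tg/yr.
Box C: F(C→D) = (61.100 + 28.79) − 24.86 = 65.030 Tg/yr.
Box D throughput = its input = 65.030 Tg/yr; τ = 8720 / 65.030 = 134.1 yr.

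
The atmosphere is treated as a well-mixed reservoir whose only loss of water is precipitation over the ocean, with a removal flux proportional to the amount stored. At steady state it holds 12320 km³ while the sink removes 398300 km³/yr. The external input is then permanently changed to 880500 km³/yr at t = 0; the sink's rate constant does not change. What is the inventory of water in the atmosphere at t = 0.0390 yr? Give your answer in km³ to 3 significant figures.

τ = M₀/F₀ = 12320/398300 = 0.03093 yr; rate constant k = 1/τ.
New steady state M_∞ = F₁/k = F₁·τ = 880500 × 0.03093 = 27235 km³.
M(t) = M_∞ + (M₀ − M_∞)·e^(−t/τ); t/τ = 0.0390/0.03093 = 1.261, so e^(−t/τ) = 0.2834.
M(t) = 27235 − 14920 × 0.2834 = 23008 km³.

23000 km³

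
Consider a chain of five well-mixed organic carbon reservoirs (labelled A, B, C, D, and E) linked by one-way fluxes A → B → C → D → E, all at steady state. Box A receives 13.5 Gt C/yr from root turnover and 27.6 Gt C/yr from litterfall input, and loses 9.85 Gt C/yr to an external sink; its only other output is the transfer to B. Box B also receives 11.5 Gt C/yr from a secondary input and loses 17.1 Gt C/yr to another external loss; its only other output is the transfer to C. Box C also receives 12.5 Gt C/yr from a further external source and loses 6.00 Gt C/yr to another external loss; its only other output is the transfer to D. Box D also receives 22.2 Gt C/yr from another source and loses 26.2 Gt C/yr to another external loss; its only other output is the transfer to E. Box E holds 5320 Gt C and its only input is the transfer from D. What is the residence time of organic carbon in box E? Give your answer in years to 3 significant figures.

Box A: F(A→B) = (13.5 + 27.6) − 9.85 = 31.250 Gt C/yr.
Box B: F(B→C) = (31.250 + 11.5) − 17.1 = 25.650 Gt C/yr.
Box C: F(C→D) = (25.650 + 12.5) − 6.00 = 32.150 Gt C/yr.
Box D: F(D→E) = (32.150 + 22.2) − 26.2 = 28.150 Gt C/yr.
Box E throughput = its input = 28.150 Gt C/yr; τ = 5320 / 28.150 = 189.0 yr.

189 yr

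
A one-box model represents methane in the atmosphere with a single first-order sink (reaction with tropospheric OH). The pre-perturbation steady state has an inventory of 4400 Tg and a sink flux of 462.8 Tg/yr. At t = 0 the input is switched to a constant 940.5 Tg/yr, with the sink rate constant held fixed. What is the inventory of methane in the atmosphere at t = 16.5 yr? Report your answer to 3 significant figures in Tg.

The sink rate constant is k = F₀/M₀ = 462.8/4400 = 0.1052 yr⁻¹.
Solving dM/dt = F₁ − kM with M(0) = M₀ gives M(t) = F₁/k + (M₀ − F₁/k)·e^(−kt).
F₁/k = 940.5/0.1052 = 8941.7 Tg; kt = 0.1052 × 16.5 = 1.736, e^(−kt) = 0.1763.
M(16.5) = 8941.7 + (4400 − 8941.7) × 0.1763 = 8941.7 − 800.7 = 8140.9 Tg.

8140 Tg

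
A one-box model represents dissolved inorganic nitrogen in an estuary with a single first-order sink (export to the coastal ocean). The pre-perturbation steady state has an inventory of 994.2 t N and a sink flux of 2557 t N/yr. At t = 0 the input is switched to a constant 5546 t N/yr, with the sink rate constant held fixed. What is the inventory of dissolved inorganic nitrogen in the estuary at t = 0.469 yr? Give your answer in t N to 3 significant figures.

1810 t N

τ = M₀/F₀ = 994.2/2557 = 0.3888 yr; rate constant k = 1/τ.
New steady state M_∞ = F₁/k = F₁·τ = 5546 × 0.3888 = 2156.4 t N.
M(t) = M_∞ + (M₀ − M_∞)·e^(−t/τ); t/τ = 0.469/0.3888 = 1.206, so e^(−t/τ) = 0.2993.
M(t) = 2156.4 − 1162 × 0.2993 = 1808.5 t N.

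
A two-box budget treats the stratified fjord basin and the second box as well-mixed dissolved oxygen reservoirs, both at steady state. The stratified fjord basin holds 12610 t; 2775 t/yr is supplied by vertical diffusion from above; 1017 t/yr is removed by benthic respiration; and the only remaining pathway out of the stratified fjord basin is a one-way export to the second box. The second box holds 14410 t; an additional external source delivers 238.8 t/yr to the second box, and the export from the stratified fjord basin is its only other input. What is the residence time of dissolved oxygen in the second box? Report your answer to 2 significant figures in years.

7.2 yr

Balance the stratified fjord basin: ΣF_in = 2775.0 t/yr.
Export to the second box = ΣF_in − (1017) = 1758.0 t/yr.
Total input to the second box = 1758.0 + 238.8 = 1996.8 t/yr; at steady state this equals its total output.
τ = M / F = 14410 / 1996.8 = 7.217 yr.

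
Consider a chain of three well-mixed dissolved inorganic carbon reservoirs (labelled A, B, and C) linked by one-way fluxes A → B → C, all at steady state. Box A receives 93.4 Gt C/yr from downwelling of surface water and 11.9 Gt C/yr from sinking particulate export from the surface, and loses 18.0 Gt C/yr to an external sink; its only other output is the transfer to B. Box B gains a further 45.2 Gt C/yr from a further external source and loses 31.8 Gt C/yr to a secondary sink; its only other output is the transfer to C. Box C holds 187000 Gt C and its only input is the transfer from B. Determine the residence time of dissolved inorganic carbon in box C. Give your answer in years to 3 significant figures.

Box A: F(A→B) = (93.4 + 11.9) − 18.0 = 87.300 Gt C/yr.
Box B: F(B→C) = (87.300 + 45.2) − 31.8 = 100.70 Gt C/yr.
Box C throughput = its input = 100.70 Gt C/yr; τ = 187000 / 100.70 = 1857 yr.

1860 yr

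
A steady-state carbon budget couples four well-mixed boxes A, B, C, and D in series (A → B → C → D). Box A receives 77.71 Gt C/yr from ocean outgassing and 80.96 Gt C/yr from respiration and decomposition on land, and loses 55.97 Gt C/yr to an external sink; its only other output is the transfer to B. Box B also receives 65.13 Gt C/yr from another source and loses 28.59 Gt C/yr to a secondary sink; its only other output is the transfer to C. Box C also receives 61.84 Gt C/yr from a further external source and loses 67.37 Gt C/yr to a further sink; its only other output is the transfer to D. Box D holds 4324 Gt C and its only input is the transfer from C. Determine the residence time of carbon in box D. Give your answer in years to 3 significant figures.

Box A: F(A→B) = (77.71 + 80.96) − 55.97 = 102.70 Gt C/yr.
Box B: F(B→C) = (102.70 + 65.13) − 28.59 = 139.24 Gt C/yr.
Box C: F(C→D) = (139.24 + 61.84) − 67.37 = 133.71 Gt C/yr.
Box D throughput = its input = 133.71 Gt C/yr; τ = 4324 / 133.71 = 32.34 yr.

32.3 yr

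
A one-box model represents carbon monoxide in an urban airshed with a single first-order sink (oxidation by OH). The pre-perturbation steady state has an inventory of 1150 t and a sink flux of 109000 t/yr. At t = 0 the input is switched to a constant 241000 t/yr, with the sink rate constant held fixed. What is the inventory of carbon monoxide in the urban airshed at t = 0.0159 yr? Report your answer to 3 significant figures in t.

τ = M₀/F₀ = 1150/109000 = 0.01055 yr; rate constant k = 1/τ.
New steady state M_∞ = F₁/k = F₁·τ = 241000 × 0.01055 = 2542.7 t.
M(t) = M_∞ + (M₀ − M_∞)·e^(−t/τ); t/τ = 0.0159/0.01055 = 1.507, so e^(−t/τ) = 0.2216.
M(t) = 2542.7 − 1393 × 0.2216 = 2234.1 t.

2230 t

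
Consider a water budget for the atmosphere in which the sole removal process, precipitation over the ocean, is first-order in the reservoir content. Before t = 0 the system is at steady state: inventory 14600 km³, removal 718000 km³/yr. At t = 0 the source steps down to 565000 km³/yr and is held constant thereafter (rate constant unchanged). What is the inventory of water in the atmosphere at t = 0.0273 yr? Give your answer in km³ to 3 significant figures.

The sink rate constant is k = F₀/M₀ = 718000/14600 = 49.18 yr⁻¹.
Solving dM/dt = F₁ − kM with M(0) = M₀ gives M(t) = F₁/k + (M₀ − F₁/k)·e^(−kt).
F₁/k = 565000/49.18 = 11489 km³; kt = 49.18 × 0.0273 = 1.343, e^(−kt) = 0.2612.
M(0.0273) = 11489 + (14600 − 11489) × 0.2612 = 11489 + 812.6 = 12301 km³.

12300 km³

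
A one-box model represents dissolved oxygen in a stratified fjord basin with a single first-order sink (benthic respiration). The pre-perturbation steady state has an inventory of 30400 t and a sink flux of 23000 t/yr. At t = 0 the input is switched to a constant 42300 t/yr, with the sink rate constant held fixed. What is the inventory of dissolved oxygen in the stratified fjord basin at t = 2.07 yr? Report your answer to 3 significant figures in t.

50600 t

Residence time τ = M₀/F₀ = 1.322 yr. The eventual steady state is M_∞ = M₀·(F₁/F₀) = 30400 × 42300/23000 = 55910 t.
The anomaly ΔM(t) = M(t) − M_∞ decays as ΔM₀·e^(−t/τ) with ΔM₀ = 30400 − 55910 = −25510 t.
At t = 2.07 yr, e^(−t/τ) = e^(−1.566) = 0.2089, so ΔM = −5328 t and M = 55910 − 5328 = 50582 t.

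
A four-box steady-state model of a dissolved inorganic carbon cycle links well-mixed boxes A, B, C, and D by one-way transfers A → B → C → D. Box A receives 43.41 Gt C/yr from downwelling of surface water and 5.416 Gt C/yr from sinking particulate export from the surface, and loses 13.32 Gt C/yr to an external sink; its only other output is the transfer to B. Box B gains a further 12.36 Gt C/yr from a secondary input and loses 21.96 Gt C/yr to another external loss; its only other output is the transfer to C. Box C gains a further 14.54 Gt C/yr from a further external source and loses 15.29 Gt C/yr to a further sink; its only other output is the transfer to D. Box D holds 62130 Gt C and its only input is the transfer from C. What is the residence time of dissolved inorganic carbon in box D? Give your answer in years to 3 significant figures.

2470 yr

Box A: F(A→B) = (43.41 + 5.416) − 13.32 = 35.506 Gt C/yr.
Box B: F(B→C) = (35.506 + 12.36) − 21.96 = 25.906 Gt C/yr.
Box C: F(C→D) = (25.906 + 14.54) − 15.29 = 25.156 Gt C/yr.
Box D throughput = its input = 25.156 Gt C/yr; τ = 62130 / 25.156 = 2470 yr.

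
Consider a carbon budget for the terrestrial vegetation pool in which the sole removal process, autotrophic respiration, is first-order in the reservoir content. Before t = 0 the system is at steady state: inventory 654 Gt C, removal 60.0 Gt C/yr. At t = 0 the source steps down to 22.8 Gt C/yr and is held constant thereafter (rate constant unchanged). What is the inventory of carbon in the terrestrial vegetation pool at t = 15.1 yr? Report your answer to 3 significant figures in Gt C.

350 Gt C

The sink rate constant is k = F₀/M₀ = 60.0/654 = 0.09174 yr⁻¹.
Solving dM/dt = F₁ − kM with M(0) = M₀ gives M(t) = F₁/k + (M₀ − F₁/k)·e^(−kt).
F₁/k = 22.8/0.09174 = 248.52 Gt C; kt = 0.09174 × 15.1 = 1.385, e^(−kt) = 0.2502.
M(15.1) = 248.52 + (654 − 248.52) × 0.2502 = 248.52 + 101.5 = 349.99 Gt C.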